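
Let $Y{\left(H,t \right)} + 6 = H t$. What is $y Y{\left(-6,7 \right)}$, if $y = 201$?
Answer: $-9648$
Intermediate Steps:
$Y{\left(H,t \right)} = -6 + H t$
$y Y{\left(-6,7 \right)} = 201 \left(-6 - 42\right) = 201 \left(-48\right) = -9648$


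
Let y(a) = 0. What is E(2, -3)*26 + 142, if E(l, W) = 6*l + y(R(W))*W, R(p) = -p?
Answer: 454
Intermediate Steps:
E(l, W) = 6*l (E(l, W) = 6*l + 0*W = 6*l + 0 = 6*l)
E(2, -3)*26 + 142 = (6*2)*26 + 142 = 12*26 + 142 = 312 + 142 = 454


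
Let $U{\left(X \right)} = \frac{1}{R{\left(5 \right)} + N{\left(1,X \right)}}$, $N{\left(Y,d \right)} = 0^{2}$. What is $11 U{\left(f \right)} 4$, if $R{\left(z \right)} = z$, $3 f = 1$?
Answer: $\frac{44}{5} \approx 8.8$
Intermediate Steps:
$f = \frac{1}{3}$ ($f = \frac{1}{3} \cdot 1 = \frac{1}{3} \approx 0.33333$)
$N{\left(Y,d \right)} = 0$
$U{\left(X \right)} = \frac{1}{5}$ ($U{\left(X \right)} = \frac{1}{5 + 0} = \frac{1}{5}$)
$11 U{\left(f \right)} 4 = 11 \cdot \frac{1}{5} \cdot 4 = \frac{11}{5} \cdot 4 = \frac{44}{5}$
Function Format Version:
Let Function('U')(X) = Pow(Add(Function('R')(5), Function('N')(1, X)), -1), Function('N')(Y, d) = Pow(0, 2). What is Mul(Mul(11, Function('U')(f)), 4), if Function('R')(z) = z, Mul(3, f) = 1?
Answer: Rational(44, 5) ≈ 8.8000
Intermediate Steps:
f = Rational(1, 3) (f = Mul(Rational(1, 3), 1) = Rational(1, 3) ≈ 0.33333)
Function('N')(Y, d) = 0
Function('U')(X) = Rational(1, 5) (Function('U')(X) = Pow(Add(5, 0), -1) = Pow(5, -1) = Rational(1, 5))
Mul(Mul(11, Function('U')(f)), 4) = Mul(Mul(11, Rational(1, 5)), 4) = Mul(Rational(11, 5), 4) = Rational(44, 5)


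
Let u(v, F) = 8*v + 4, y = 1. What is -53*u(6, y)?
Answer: -2756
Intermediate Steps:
u(v, F) = 4 + 8*v
-53*u(6, y) = -53*(4 + 8*6) = -53*(4 + 48) = -53*52 = -2756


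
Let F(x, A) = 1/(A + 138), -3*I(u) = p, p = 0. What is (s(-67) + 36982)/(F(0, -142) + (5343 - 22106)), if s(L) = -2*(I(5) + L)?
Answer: -49488/22351 ≈ -2.2141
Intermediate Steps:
I(u) = 0 (I(u) = -⅓*0 = 0)
F(x, A) = 1/(138 + A)
s(L) = -2*L (s(L) = -2*(0 + L) = -2*L)
(s(-67) + 36982)/(F(0, -142) + (5343 - 22106)) = (-2*(-67) + 36982)/(1/(138 - 142) + (5343 - 22106)) = (134 + 36982)/(1/(-4) - 16763) = 37116/(-¼ - 16763) = 37116/(-67053/4) = 37116*(-4/67053) = -49488/22351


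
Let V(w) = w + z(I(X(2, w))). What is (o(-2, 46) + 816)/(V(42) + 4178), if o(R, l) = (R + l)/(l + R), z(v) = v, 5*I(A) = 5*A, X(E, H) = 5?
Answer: 817/4225 ≈ 0.19337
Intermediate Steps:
I(A) = A (I(A) = (5*A)/5 = A)
V(w) = 5 + w (V(w) = w + 5 = 5 + w)
o(R, l) = 1 (o(R, l) = (R + l)/(R + l) = 1)
(o(-2, 46) + 816)/(V(42) + 4178) = (1 + 816)/((5 + 42) + 4178) = 817/(47 + 4178) = 817/4225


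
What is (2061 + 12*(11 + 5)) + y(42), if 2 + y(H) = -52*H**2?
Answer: -89477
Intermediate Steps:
y(H) = -2 - 52*H**2
(2061 + 12*(11 + 5)) + y(42) = (2061 + 12*(11 + 5)) + (-2 - 52*42**2) = (2061 + 12*16) + (-2 - 52*1764) = (2061 + 192) + (-2 - 91728) = 2253 - 91730 = -89477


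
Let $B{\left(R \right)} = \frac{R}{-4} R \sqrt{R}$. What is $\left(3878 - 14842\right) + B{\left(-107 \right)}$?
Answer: $-10964 - \frac{11449 i \sqrt{107}}{4} \approx -10964.0 - 29607.0 i$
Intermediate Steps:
$B{\left(R \right)} = - \frac{R^{\frac{5}{2}}}{4}$ ($B{\left(R \right)} = R \left(- \frac{1}{4}\right) R \sqrt{R} = - \frac{R}{4} R \sqrt{R} = - \frac{R^{2}}{4} \sqrt{R} = - \frac{R^{\frac{5}{2}}}{4}$)
$\left(3878 - 14842\right) + B{\left(-107 \right)} = \left(3878 - 14842\right) - \frac{\left(-107\right)^{\frac{5}{2}}}{4} = -10964 - \frac{11449 i \sqrt{107}}{4}$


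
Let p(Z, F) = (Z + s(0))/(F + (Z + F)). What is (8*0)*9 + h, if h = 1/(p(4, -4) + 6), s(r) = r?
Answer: ⅕ ≈ 0.20000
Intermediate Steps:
p(Z, F) = Z/(Z + 2*F) (p(Z, F) = (Z + 0)/(F + (Z + F)) = Z/(F + (F + Z)) = Z/(Z + 2*F))
h = ⅕ (h = 1/(4/(4 + 2*(-4)) + 6) = 1/(4/(4 - 8) + 6) = 1/(4/(-4) + 6) = 1/(4*(-¼) + 6) = 1/(-1 + 6) = 1/5 = ⅕ ≈ 0.20000)
(8*0)*9 + h = (8*0)*9 + ⅕ = 0*9 + ⅕ = 0 + ⅕ = ⅕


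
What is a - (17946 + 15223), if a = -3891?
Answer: -37060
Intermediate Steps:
a - (17946 + 15223) = -3891 - (17946 + 15223) = -3891 - 1*33169 = -3891 - 33169 = -37060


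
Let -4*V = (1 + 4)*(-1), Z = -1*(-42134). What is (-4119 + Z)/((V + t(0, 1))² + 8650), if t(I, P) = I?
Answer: 121648/27685 ≈ 4.3940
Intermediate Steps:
Z = 42134
V = 5/4 (V = -(1 + 4)*(-1)/4 = -5*(-1)/4 = -¼*(-5) = 5/4 ≈ 1.2500)
(-4119 + Z)/((V + t(0, 1))² + 8650) = (-4119 + 42134)/((5/4 + 0)² + 8650) = 38015/((5/4)² + 8650) = 38015/(25/16 + 8650) = 38015/(138425/16) = 38015*(16/138425) = 121648/27685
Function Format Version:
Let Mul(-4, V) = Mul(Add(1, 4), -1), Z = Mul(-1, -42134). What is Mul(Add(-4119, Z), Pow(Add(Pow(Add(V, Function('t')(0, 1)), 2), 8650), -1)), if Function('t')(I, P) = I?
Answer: Rational(121648, 27685) ≈ 4.3940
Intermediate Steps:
Z = 42134
V = Rational(5, 4) (V = Mul(Rational(-1, 4), Mul(Add(1, 4), -1)) = Mul(Rational(-1, 4), Mul(5, -1)) = Mul(Rational(-1, 4), -5) = Rational(5, 4) ≈ 1.2500)
Mul(Add(-4119, Z), Pow(Add(Pow(Add(V, Function('t')(0, 1)), 2), 8650), -1)) = Mul(Add(-4119, 42134), Pow(Add(Pow(Add(Rational(5, 4), 0), 2), 8650), -1)) = Mul(38015, Pow(Add(Pow(Rational(5, 4), 2), 8650), -1)) = Mul(38015, Pow(Add(Rational(25, 16), 8650), -1)) = Mul(38015, Pow(Rational(138425, 16), -1)) = Mul(38015, Rational(16, 138425)) = Rational(121648, 27685)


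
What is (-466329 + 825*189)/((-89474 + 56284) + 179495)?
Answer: -310404/146305 ≈ -2.1216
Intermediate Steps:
(-466329 + 825*189)/((-89474 + 56284) + 179495) = (-466329 + 155925)/(-33190 + 179495) = -310404/146305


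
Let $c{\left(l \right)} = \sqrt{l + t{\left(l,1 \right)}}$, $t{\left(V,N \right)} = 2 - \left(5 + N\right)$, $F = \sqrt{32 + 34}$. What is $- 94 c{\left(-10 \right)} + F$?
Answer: $\sqrt{66} - 94 i \sqrt{14} \approx 8.124 - 351.72 i$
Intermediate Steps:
$F = \sqrt{66} \approx 8.124$
$t{\left(V,N \right)} = -3 - N$
$c{\left(l \right)} = \sqrt{-4 + l}$ ($c{\left(l \right)} = \sqrt{l - 4} = \sqrt{-4 + l}$)
$- 94 c{\left(-10 \right)} + F = - 94 \sqrt{-4 - 10} + \sqrt{66} = - 94 \sqrt{-14} + \sqrt{66} = - 94 i \sqrt{14} + \sqrt{66} = \sqrt{66} - 94 i \sqrt{14}$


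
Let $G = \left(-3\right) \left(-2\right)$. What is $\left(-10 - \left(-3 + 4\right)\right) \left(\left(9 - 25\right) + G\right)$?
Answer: $110$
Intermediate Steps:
$G = 6$
$\left(-10 - \left(-3 + 4\right)\right) \left(\left(9 - 25\right) + G\right) = \left(-10 - \left(-3 + 4\right)\right) \left(\left(9 - 25\right) + 6\right) = \left(-10 - 1\right) \left(-16 + 6\right) = \left(-10 - 1\right) \left(-10\right) = \left(-11\right) \left(-10\right) = 110$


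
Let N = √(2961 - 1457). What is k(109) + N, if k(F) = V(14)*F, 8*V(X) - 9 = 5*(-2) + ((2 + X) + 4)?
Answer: 2071/8 + 4*√94 ≈ 297.66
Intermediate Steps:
V(X) = 5/8 + X/8 (V(X) = 9/8 + (5*(-2) + ((2 + X) + 4))/8 = 9/8 + (-10 + (6 + X))/8 = 9/8 + (-4 + X)/8 = 9/8 + (-½ + X/8) = 5/8 + X/8)
N = 4*√94 (N = √1504 = 4*√94 ≈ 38.781)
k(F) = 19*F/8 (k(F) = (5/8 + (⅛)*14)*F = (5/8 + 7/4)*F = 19*F/8)
k(109) + N = (19/8)*109 + 4*√94 = 2071/8 + 4*√94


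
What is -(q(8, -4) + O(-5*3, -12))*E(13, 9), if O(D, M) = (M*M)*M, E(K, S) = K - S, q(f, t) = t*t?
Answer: 6848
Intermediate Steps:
q(f, t) = t**2
O(D, M) = M**3 (O(D, M) = M**2*M = M**3)
-(q(8, -4) + O(-5*3, -12))*E(13, 9) = -((-4)**2 + (-12)**3)*(13 - 1*9) = -(16 - 1728)*(13 - 9) = -(-1712)*4 = -1*(-6848) = 6848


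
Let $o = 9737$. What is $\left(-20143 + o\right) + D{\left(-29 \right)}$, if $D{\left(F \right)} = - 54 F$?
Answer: $-8840$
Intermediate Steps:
$\left(-20143 + o\right) + D{\left(-29 \right)} = \left(-20143 + 9737\right) - -1566 = -10406 + 1566 = -8840$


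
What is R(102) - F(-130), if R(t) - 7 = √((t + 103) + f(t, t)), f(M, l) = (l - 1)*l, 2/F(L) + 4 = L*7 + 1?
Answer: 6393/913 + √10507 ≈ 109.51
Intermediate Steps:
F(L) = 2/(-3 + 7*L) (F(L) = 2/(-4 + (L*7 + 1)) = 2/(-4 + (7*L + 1)) = 2/(-4 + (1 + 7*L)) = 2/(-3 + 7*L))
f(M, l) = l*(-1 + l) (f(M, l) = (-1 + l)*l = l*(-1 + l))
R(t) = 7 + √(103 + t + t*(-1 + t)) (R(t) = 7 + √((t + 103) + t*(-1 + t)) = 7 + √((103 + t) + t*(-1 + t)) = 7 + √(103 + t + t*(-1 + t)))
R(102) - F(-130) = (7 + √(103 + 102²)) - 2/(-3 + 7*(-130)) = (7 + √(103 + 10404)) - 2/(-3 - 910) = (7 + √10507) - 2/(-913) = (7 + √10507) - 2*(-1)/913 = (7 + √10507) - 1*(-2/913) = (7 + √10507) + 2/913 = 6393/913 + √10507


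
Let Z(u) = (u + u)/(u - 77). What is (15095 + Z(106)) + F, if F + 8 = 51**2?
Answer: 513164/29 ≈ 17695.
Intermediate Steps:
Z(u) = 2*u/(-77 + u) (Z(u) = (2*u)/(-77 + u) = 2*u/(-77 + u))
F = 2593 (F = -8 + 51**2 = -8 + 2601 = 2593)
(15095 + Z(106)) + F = (15095 + 2*106/(-77 + 106)) + 2593 = (15095 + 2*106/29) + 2593 = (15095 + 2*106*(1/29)) + 2593 = (15095 + 212/29) + 2593 = 437967/29 + 2593 = 513164/29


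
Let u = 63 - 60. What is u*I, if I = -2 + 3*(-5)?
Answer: -51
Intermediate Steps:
u = 3
I = -17 (I = -2 - 15 = -17)
u*I = 3*(-17) = -51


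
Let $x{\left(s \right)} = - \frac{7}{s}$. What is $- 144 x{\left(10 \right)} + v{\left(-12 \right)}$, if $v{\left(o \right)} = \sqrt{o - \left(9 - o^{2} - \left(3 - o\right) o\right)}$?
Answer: $\frac{504}{5} + i \sqrt{57} \approx 100.8 + 7.5498 i$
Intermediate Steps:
$v{\left(o \right)} = \sqrt{-9 + o + o^{2} + o \left(3 - o\right)}$ ($v{\left(o \right)} = \sqrt{o - \left(9 - o^{2} - o \left(3 - o\right)\right)} = \sqrt{o + \left(-9 + o^{2} + o \left(3 - o\right)\right)} = \sqrt{-9 + o + o^{2} + o \left(3 - o\right)}$)
$- 144 x{\left(10 \right)} + v{\left(-12 \right)} = - 144 \left(- \frac{7}{10}\right) + \sqrt{-9 + 4 \left(-12\right)} = - 144 \left(\left(-7\right) \frac{1}{10}\right) + \sqrt{-9 - 48} = \left(-144\right) \left(- \frac{7}{10}\right) + \sqrt{-57} = \frac{504}{5} + i \sqrt{57}$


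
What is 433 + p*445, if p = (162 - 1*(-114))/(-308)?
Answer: 2636/77 ≈ 34.234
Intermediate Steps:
p = -69/77 (p = (162 + 114)*(-1/308) = 276*(-1/308) = -69/77 ≈ -0.89610)
433 + p*445 = 433 - 69/77*445 = 433 - 30705/77 = 2636/77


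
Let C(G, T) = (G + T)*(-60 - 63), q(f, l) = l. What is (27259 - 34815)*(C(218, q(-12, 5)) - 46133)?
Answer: 555834472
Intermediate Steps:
C(G, T) = -123*G - 123*T (C(G, T) = (G + T)*(-123) = -123*G - 123*T)
(27259 - 34815)*(C(218, q(-12, 5)) - 46133) = (27259 - 34815)*((-123*218 - 123*5) - 46133) = -7556*((-26814 - 615) - 46133) = -7556*(-27429 - 46133) = -7556*(-73562) = 555834472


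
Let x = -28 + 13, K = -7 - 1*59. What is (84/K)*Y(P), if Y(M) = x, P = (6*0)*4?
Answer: 210/11 ≈ 19.091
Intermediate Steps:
K = -66 (K = -7 - 59 = -66)
x = -15
P = 0 (P = 0*4 = 0)
Y(M) = -15
(84/K)*Y(P) = (84/(-66))*(-15) = (84*(-1/66))*(-15) = -14/11*(-15) = 210/11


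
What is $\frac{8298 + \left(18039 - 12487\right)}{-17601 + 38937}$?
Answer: $\frac{6925}{10668} \approx 0.64914$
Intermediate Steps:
$\frac{8298 + \left(18039 - 12487\right)}{-17601 + 38937} = \frac{8298 + 5552}{21336} = 13850 \cdot \frac{1}{21336} = \frac{6925}{10668}$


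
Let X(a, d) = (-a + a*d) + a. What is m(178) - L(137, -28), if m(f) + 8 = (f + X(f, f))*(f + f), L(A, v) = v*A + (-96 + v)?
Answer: 11346824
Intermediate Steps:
X(a, d) = a*d
L(A, v) = -96 + v + A*v (L(A, v) = A*v + (-96 + v) = -96 + v + A*v)
m(f) = -8 + 2*f*(f + f**2) (m(f) = -8 + (f + f*f)*(f + f) = -8 + (f + f**2)*(2*f) = -8 + 2*f*(f + f**2))
m(178) - L(137, -28) = (-8 + 2*178**2 + 2*178**3) - (-96 - 28 + 137*(-28)) = (-8 + 2*31684 + 2*5639752) - (-96 - 28 - 3836) = (-8 + 63368 + 11279504) - 1*(-3960) = 11342864 + 3960 = 11346824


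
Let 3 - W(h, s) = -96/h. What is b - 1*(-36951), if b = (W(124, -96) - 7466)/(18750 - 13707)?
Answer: 5776429354/156333 ≈ 36950.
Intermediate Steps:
W(h, s) = 3 + 96/h (W(h, s) = 3 - (-96)/h = 3 + 96/h)
b = -231329/156333 (b = ((3 + 96/124) - 7466)/(18750 - 13707) = ((3 + 96*(1/124)) - 7466)/5043 = ((3 + 24/31) - 7466)*(1/5043) = (117/31 - 7466)*(1/5043) = -231329/31*1/5043 = -231329/156333 ≈ -1.4797)
b - 1*(-36951) = -231329/156333 - 1*(-36951) = -231329/156333 + 36951 = 5776429354/156333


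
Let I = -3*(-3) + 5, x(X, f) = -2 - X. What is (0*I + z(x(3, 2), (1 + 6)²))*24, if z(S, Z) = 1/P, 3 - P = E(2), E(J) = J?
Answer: 24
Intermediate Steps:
P = 1 (P = 3 - 1*2 = 3 - 2 = 1)
I = 14 (I = 9 + 5 = 14)
z(S, Z) = 1 (z(S, Z) = 1/1 = 1)
(0*I + z(x(3, 2), (1 + 6)²))*24 = (0*14 + 1)*24 = (0 + 1)*24 = 1*24 = 24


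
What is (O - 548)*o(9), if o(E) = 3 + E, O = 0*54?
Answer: -6576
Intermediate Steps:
O = 0
(O - 548)*o(9) = (0 - 548)*(3 + 9) = -548*12 = -6576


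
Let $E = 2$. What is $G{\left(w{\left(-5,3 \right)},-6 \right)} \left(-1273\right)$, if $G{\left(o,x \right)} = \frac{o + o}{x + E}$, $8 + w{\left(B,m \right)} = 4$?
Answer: $-2546$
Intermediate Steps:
$w{\left(B,m \right)} = -4$ ($w{\left(B,m \right)} = -8 + 4 = -4$)
$G{\left(o,x \right)} = \frac{2 o}{2 + x}$ ($G{\left(o,x \right)} = \frac{o + o}{x + 2} = \frac{2 o}{2 + x}$)
$G{\left(w{\left(-5,3 \right)},-6 \right)} \left(-1273\right) = 2 \left(-4\right) \frac{1}{2 - 6} \left(-1273\right) = 2 \left(-4\right) \frac{1}{-4} \left(-1273\right) = 2 \left(-4\right) \left(- \frac{1}{4}\right) \left(-1273\right) = 2 \left(-1273\right) = -2546$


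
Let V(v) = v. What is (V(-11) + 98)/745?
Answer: 87/745 ≈ 0.11678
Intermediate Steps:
(V(-11) + 98)/745 = (-11 + 98)/745 = 87*(1/745) = 87/745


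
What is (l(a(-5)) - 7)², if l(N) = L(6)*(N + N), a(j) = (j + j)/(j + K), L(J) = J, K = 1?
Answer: 529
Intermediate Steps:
a(j) = 2*j/(1 + j) (a(j) = (j + j)/(j + 1) = (2*j)/(1 + j) = 2*j/(1 + j))
l(N) = 12*N (l(N) = 6*(N + N) = 6*(2*N) = 12*N)
(l(a(-5)) - 7)² = (12*(2*(-5)/(1 - 5)) - 7)² = (12*(2*(-5)/(-4)) - 7)² = (12*(2*(-5)*(-¼)) - 7)² = (12*(5/2) - 7)² = (30 - 7)² = 23² = 529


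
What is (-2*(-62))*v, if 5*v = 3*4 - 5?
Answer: 868/5 ≈ 173.60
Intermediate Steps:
v = 7/5 (v = (3*4 - 5)/5 = (12 - 5)/5 = (⅕)*7 = 7/5 ≈ 1.4000)
(-2*(-62))*v = -2*(-62)*(7/5) = 124*(7/5) = 868/5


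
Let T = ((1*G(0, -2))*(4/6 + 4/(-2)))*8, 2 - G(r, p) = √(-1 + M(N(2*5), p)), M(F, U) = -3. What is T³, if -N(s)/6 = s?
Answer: 524288/27 + 524288*I/27 ≈ 19418.0 + 19418.0*I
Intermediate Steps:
N(s) = -6*s
G(r, p) = 2 - 2*I (G(r, p) = 2 - √(-1 - 3) = 2 - √(-4) = 2 - 2*I)
T = -64/3 + 64*I/3 (T = ((1*(2 - 2*I))*(4/6 + 4/(-2)))*8 = ((2 - 2*I)*(4*(⅙) + 4*(-½)))*8 = ((2 - 2*I)*(⅔ - 2))*8 = ((2 - 2*I)*(-4/3))*8 = (-8/3 + 8*I/3)*8 = -64/3 + 64*I/3 ≈ -21.333 + 21.333*I)
T³ = (-64/3 + 64*I/3)³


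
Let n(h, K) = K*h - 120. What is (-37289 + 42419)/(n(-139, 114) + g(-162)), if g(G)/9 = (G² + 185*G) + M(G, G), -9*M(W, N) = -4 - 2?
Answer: -855/8249 ≈ -0.10365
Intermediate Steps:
M(W, N) = ⅔ (M(W, N) = -(-4 - 2)/9 = -⅑*(-6) = ⅔)
g(G) = 6 + 9*G² + 1665*G (g(G) = 9*((G² + 185*G) + ⅔) = 9*(⅔ + G² + 185*G) = 6 + 9*G² + 1665*G)
n(h, K) = -120 + K*h
(-37289 + 42419)/(n(-139, 114) + g(-162)) = (-37289 + 42419)/((-120 + 114*(-139)) + (6 + 9*(-162)² + 1665*(-162))) = 5130/((-120 - 15846) + (6 + 9*26244 - 269730)) = 5130/(-15966 + (6 + 236196 - 269730)) = 5130/(-15966 - 33528) = 5130/(-49494) = 5130*(-1/49494) = -855/8249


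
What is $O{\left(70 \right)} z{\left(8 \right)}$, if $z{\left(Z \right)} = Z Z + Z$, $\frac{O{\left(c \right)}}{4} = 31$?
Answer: $8928$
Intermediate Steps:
$O{\left(c \right)} = 124$ ($O{\left(c \right)} = 4 \cdot 31 = 124$)
$z{\left(Z \right)} = Z + Z^{2}$ ($z{\left(Z \right)} = Z^{2} + Z = Z + Z^{2}$)
$O{\left(70 \right)} z{\left(8 \right)} = 124 \cdot 8 \left(1 + 8\right) = 124 \cdot 8 \cdot 9 = 124 \cdot 72 = 8928$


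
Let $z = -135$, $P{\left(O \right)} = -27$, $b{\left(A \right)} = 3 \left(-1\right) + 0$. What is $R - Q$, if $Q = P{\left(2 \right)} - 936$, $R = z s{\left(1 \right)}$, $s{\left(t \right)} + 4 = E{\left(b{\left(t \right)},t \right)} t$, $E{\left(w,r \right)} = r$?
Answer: $1368$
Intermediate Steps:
$b{\left(A \right)} = -3$ ($b{\left(A \right)} = -3 + 0 = -3$)
$s{\left(t \right)} = -4 + t^{2}$ ($s{\left(t \right)} = -4 + t t = -4 + t^{2}$)
$R = 405$ ($R = - 135 \left(-4 + 1^{2}\right) = - 135 \left(-4 + 1\right) = \left(-135\right) \left(-3\right) = 405$)
$Q = -963$ ($Q = -27 - 936 = -963$)
$R - Q = 405 - -963 = 405 + 963 = 1368$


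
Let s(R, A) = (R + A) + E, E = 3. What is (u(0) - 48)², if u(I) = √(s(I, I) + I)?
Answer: (48 - √3)² ≈ 2140.7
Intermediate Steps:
s(R, A) = 3 + A + R (s(R, A) = (R + A) + 3 = (A + R) + 3 = 3 + A + R)
u(I) = √(3 + 3*I) (u(I) = √((3 + I + I) + I) = √((3 + 2*I) + I) = √(3 + 3*I))
(u(0) - 48)² = (√(3 + 3*0) - 48)² = (√(3 + 0) - 48)² = (√3 - 48)² = (-48 + √3)²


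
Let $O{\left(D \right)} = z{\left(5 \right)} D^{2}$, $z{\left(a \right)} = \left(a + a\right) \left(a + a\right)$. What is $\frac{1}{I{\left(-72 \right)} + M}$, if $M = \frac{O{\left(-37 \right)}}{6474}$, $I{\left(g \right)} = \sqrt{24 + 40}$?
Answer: $\frac{3237}{94346} \approx 0.03431$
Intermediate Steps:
$z{\left(a \right)} = 4 a^{2}$ ($z{\left(a \right)} = 2 a 2 a = 4 a^{2}$)
$O{\left(D \right)} = 100 D^{2}$ ($O{\left(D \right)} = 4 \cdot 5^{2} D^{2} = 4 \cdot 25 D^{2} = 100 D^{2}$)
$I{\left(g \right)} = 8$ ($I{\left(g \right)} = \sqrt{64} = 8$)
$M = \frac{68450}{3237}$ ($M = \frac{100 \left(-37\right)^{2}}{6474} = 100 \cdot 1369 \cdot \frac{1}{6474} = 136900 \cdot \frac{1}{6474} = \frac{68450}{3237} \approx 21.146$)
$\frac{1}{I{\left(-72 \right)} + M} = \frac{1}{8 + \frac{68450}{3237}} = \frac{1}{\frac{94346}{3237}} = \frac{3237}{94346}$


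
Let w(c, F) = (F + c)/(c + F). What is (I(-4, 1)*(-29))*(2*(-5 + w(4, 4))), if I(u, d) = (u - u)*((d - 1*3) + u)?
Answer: 0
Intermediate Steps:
w(c, F) = 1 (w(c, F) = (F + c)/(F + c) = 1)
I(u, d) = 0 (I(u, d) = 0*((d - 3) + u) = 0*((-3 + d) + u) = 0*(-3 + d + u) = 0)
(I(-4, 1)*(-29))*(2*(-5 + w(4, 4))) = (0*(-29))*(2*(-5 + 1)) = 0*(2*(-4)) = 0*(-8) = 0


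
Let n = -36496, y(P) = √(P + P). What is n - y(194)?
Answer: -36496 - 2*√97 ≈ -36516.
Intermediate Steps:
y(P) = √2*√P (y(P) = √(2*P) = √2*√P)
n - y(194) = -36496 - √2*√194 = -36496 - 2*√97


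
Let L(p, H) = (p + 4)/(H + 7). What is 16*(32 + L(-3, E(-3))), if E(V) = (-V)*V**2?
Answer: 8712/17 ≈ 512.47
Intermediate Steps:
E(V) = -V**3
L(p, H) = (4 + p)/(7 + H)
16*(32 + L(-3, E(-3))) = 16*(32 + (4 - 3)/(7 - 1*(-3)**3)) = 16*(32 + 1/(7 - 1*(-27))) = 16*(32 + 1/(7 + 27)) = 16*(32 + 1/34) = 16*(1089/34) = 8712/17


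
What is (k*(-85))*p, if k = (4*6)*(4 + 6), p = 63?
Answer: -1285200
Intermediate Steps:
k = 240 (k = 24*10 = 240)
(k*(-85))*p = (240*(-85))*63 = -20400*63 = -1285200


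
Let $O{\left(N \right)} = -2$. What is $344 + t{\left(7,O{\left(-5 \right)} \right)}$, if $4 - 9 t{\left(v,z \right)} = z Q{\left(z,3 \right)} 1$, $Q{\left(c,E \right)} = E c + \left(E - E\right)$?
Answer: $\frac{3088}{9} \approx 343.11$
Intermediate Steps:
$Q{\left(c,E \right)} = E c$ ($Q{\left(c,E \right)} = E c + 0 = E c$)
$t{\left(v,z \right)} = \frac{4}{9} - \frac{z^{2}}{3}$ ($t{\left(v,z \right)} = \frac{4}{9} - \frac{z 3 z 1}{9} = \frac{4}{9} - \frac{3 z^{2} \cdot 1}{9} = \frac{4}{9} - \frac{3 z^{2}}{9} = \frac{4}{9} - \frac{z^{2}}{3}$)
$344 + t{\left(7,O{\left(-5 \right)} \right)} = 344 + \left(\frac{4}{9} - \frac{\left(-2\right)^{2}}{3}\right) = 344 + \left(\frac{4}{9} - \frac{4}{3}\right) = 344 - \frac{8}{9} = \frac{3088}{9}$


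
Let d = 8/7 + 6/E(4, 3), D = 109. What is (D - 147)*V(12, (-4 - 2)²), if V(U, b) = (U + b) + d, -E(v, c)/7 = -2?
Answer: -13186/7 ≈ -1883.7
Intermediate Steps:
E(v, c) = 14 (E(v, c) = -7*(-2) = 14)
d = 11/7 (d = 8/7 + 6/14 = 8*(⅐) + 6*(1/14) = 8/7 + 3/7 = 11/7 ≈ 1.5714)
V(U, b) = 11/7 + U + b (V(U, b) = (U + b) + 11/7 = 11/7 + U + b)
(D - 147)*V(12, (-4 - 2)²) = (109 - 147)*(11/7 + 12 + (-4 - 2)²) = -38*(11/7 + 12 + (-6)²) = -38*(11/7 + 12 + 36) = -38*347/7 = -13186/7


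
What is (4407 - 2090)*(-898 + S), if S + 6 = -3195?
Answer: -9497383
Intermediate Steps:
S = -3201 (S = -6 - 3195 = -3201)
(4407 - 2090)*(-898 + S) = (4407 - 2090)*(-898 - 3201) = 2317*(-4099) = -9497383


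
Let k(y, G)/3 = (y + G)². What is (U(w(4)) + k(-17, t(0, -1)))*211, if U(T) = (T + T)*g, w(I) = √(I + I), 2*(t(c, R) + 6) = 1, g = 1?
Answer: 1281825/4 + 844*√2 ≈ 3.2165e+5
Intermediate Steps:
t(c, R) = -11/2 (t(c, R) = -6 + (½)*1 = -6 + ½ = -11/2)
w(I) = √2*√I (w(I) = √(2*I) = √2*√I)
U(T) = 2*T (U(T) = (T + T)*1 = (2*T)*1 = 2*T)
k(y, G) = 3*(G + y)² (k(y, G) = 3*(y + G)² = 3*(G + y)²)
(U(w(4)) + k(-17, t(0, -1)))*211 = (2*(√2*√4) + 3*(-11/2 - 17)²)*211 = (2*(√2*2) + 3*(-45/2)²)*211 = (2*(2*√2) + 3*(2025/4))*211 = (4*√2 + 6075/4)*211 = (6075/4 + 4*√2)*211 = 1281825/4 + 844*√2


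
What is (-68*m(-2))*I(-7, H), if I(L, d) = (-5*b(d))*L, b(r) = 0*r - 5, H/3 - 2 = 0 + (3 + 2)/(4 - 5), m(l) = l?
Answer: -23800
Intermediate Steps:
H = -9 (H = 6 + 3*(0 + (3 + 2)/(4 - 5)) = 6 + 3*(0 + 5/(-1)) = 6 + 3*(0 + 5*(-1)) = 6 + 3*(0 - 5) = 6 + 3*(-5) = 6 - 15 = -9)
b(r) = -5 (b(r) = 0 - 5 = -5)
I(L, d) = 25*L (I(L, d) = (-5*(-5))*L = 25*L)
(-68*m(-2))*I(-7, H) = (-68*(-2))*(25*(-7)) = 136*(-175) = -23800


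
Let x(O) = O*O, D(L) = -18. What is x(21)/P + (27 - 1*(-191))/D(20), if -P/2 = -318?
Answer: -21785/1908 ≈ -11.418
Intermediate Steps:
P = 636 (P = -2*(-318) = 636)
x(O) = O²
x(21)/P + (27 - 1*(-191))/D(20) = 21²/636 + (27 - 1*(-191))/(-18) = 441*(1/636) + (27 + 191)*(-1/18) = 147/212 + 218*(-1/18) = 147/212 - 109/9 = -21785/1908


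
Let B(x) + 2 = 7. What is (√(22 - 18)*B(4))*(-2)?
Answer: -20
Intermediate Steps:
B(x) = 5 (B(x) = -2 + 7 = 5)
(√(22 - 18)*B(4))*(-2) = (√(22 - 18)*5)*(-2) = (√4*5)*(-2) = (2*5)*(-2) = 10*(-2) = -20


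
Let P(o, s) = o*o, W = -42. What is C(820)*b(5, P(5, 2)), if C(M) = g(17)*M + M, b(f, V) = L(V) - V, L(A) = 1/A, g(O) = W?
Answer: 4195776/5 ≈ 8.3916e+5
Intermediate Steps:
g(O) = -42
P(o, s) = o²
b(f, V) = 1/V - V
C(M) = -41*M (C(M) = -42*M + M = -41*M)
C(820)*b(5, P(5, 2)) = (-41*820)*(1/(5²) - 1*5²) = -33620*(1/25 - 1*25) = -33620*(1/25 - 25) = -33620*(-624/25) = 4195776/5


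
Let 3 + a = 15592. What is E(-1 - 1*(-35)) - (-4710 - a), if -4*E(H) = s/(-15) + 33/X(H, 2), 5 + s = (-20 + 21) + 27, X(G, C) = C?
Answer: 2435431/120 ≈ 20295.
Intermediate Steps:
a = 15589 (a = -3 + 15592 = 15589)
s = 23 (s = -5 + ((-20 + 21) + 27) = -5 + (1 + 27) = -5 + 28 = 23)
E(H) = -449/120 (E(H) = -(23/(-15) + 33/2)/4 = -(23*(-1/15) + 33*(½))/4 = -(-23/15 + 33/2)/4 = -¼*449/30 = -449/120)
E(-1 - 1*(-35)) - (-4710 - a) = -449/120 - (-4710 - 1*15589) = -449/120 - (-4710 - 15589) = -449/120 - 1*(-20299) = -449/120 + 20299 = 2435431/120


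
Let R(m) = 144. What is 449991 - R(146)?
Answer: 449847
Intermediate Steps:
449991 - R(146) = 449991 - 1*144 = 449991 - 144 = 449847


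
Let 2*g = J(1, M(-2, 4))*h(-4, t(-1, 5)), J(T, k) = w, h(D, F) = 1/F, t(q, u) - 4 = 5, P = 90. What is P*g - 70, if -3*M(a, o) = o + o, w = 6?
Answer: -40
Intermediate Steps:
t(q, u) = 9 (t(q, u) = 4 + 5 = 9)
M(a, o) = -2*o/3 (M(a, o) = -(o + o)/3 = -2*o/3)
J(T, k) = 6
g = ⅓ (g = (6/9)/2 = (6*(⅑))/2 = (½)*(⅔) = ⅓ ≈ 0.33333)
P*g - 70 = 90*(⅓) - 70 = 30 - 70 = -40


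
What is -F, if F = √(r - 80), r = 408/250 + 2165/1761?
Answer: -I*√149510053455/44025 ≈ -8.7829*I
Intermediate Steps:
r = 629869/220125 (r = 408*(1/250) + 2165*(1/1761) = 204/125 + 2165/1761 = 629869/220125 ≈ 2.8614)
F = I*√149510053455/44025 (F = √(629869/220125 - 80) = √(-16980131/220125) = I*√149510053455/44025 ≈ 8.7829*I)
-F = -I*√149510053455/44025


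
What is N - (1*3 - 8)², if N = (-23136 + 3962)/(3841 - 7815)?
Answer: -40088/1987 ≈ -20.175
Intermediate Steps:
N = 9587/1987 (N = -19174/(-3974) = -19174*(-1/3974) = 9587/1987 ≈ 4.8249)
N - (1*3 - 8)² = 9587/1987 - (1*3 - 8)² = 9587/1987 - (3 - 8)² = 9587/1987 - 1*(-5)² = 9587/1987 - 1*25 = 9587/1987 - 25 = -40088/1987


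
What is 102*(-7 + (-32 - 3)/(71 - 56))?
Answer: -952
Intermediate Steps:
102*(-7 + (-32 - 3)/(71 - 56)) = 102*(-7 - 35/15) = 102*(-7 - 35*1/15) = 102*(-7 - 7/3) = 102*(-28/3) = -952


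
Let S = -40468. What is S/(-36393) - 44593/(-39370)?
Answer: 3216098209/1432792410 ≈ 2.2446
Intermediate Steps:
S/(-36393) - 44593/(-39370) = -40468/(-36393) - 44593/(-39370) = -40468*(-1/36393) - 44593*(-1/39370) = 40468/36393 + 44593/39370 = 3216098209/1432792410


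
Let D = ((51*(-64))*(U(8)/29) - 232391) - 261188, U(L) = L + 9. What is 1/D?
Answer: -29/14369279 ≈ -2.0182e-6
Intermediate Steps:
U(L) = 9 + L
D = -14369279/29 (D = ((51*(-64))*((9 + 8)/29) - 232391) - 261188 = (-55488/29 - 232391) - 261188 = -6794827/29 - 261188 = -14369279/29 ≈ -4.9549e+5)
1/D = 1/(-14369279/29) = -29/14369279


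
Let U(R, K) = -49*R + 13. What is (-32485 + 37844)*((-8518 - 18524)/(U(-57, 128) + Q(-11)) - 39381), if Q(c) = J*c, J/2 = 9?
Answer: -275272242855/1304 ≈ -2.1110e+8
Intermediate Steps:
J = 18 (J = 2*9 = 18)
Q(c) = 18*c
U(R, K) = 13 - 49*R
(-32485 + 37844)*((-8518 - 18524)/(U(-57, 128) + Q(-11)) - 39381) = (-32485 + 37844)*((-8518 - 18524)/((13 - 49*(-57)) + 18*(-11)) - 39381) = 5359*(-27042/((13 + 2793) - 198) - 39381) = 5359*(-27042/(2806 - 198) - 39381) = 5359*(-27042/2608 - 39381) = 5359*(-27042*1/2608 - 39381) = 5359*(-13521/1304 - 39381) = 5359*(-51366345/1304) = -275272242855/1304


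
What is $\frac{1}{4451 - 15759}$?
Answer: $- \frac{1}{11308} \approx -8.8433 \cdot 10^{-5}$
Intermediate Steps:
$\frac{1}{4451 - 15759} = \frac{1}{-11308} = - \frac{1}{11308}$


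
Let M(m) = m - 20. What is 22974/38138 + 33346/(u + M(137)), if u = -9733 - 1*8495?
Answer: -427833817/345358659 ≈ -1.2388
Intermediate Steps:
M(m) = -20 + m
u = -18228 (u = -9733 - 8495 = -18228)
22974/38138 + 33346/(u + M(137)) = 22974/38138 + 33346/(-18228 + (-20 + 137)) = 22974*(1/38138) + 33346/(-18228 + 117) = 11487/19069 + 33346/(-18111) = 11487/19069 + 33346*(-1/18111) = 11487/19069 - 33346/18111 = -427833817/345358659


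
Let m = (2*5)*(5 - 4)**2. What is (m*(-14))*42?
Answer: -5880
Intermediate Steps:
m = 10 (m = 10*1**2 = 10*1 = 10)
(m*(-14))*42 = (10*(-14))*42 = -140*42 = -5880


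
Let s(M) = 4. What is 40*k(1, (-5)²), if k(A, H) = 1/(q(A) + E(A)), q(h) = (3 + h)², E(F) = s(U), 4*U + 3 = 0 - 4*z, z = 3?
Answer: 2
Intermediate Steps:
U = -15/4 (U = -¾ + (0 - 4*3)/4 = -¾ + (0 - 12)/4 = -¾ + (¼)*(-12) = -¾ - 3 = -15/4 ≈ -3.7500)
E(F) = 4
k(A, H) = 1/(4 + (3 + A)²) (k(A, H) = 1/((3 + A)² + 4) = 1/(4 + (3 + A)²))
40*k(1, (-5)²) = 40/(4 + (3 + 1)²) = 40/(4 + 4²) = 40/(4 + 16) = 40/20 = 40*(1/20) = 2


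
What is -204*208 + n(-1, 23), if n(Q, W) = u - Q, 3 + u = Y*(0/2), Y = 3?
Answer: -42434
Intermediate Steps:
u = -3 (u = -3 + 3*(0/2) = -3 + 3*(0*(1/2)) = -3 + 3*0 = -3 + 0 = -3)
n(Q, W) = -3 - Q
-204*208 + n(-1, 23) = -204*208 + (-3 - 1*(-1)) = -42432 + (-3 + 1) = -42432 - 2 = -42434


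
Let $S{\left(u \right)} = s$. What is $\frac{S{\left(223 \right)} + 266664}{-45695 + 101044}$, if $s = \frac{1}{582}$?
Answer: $\frac{22171207}{4601874} \approx 4.8179$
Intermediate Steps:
$s = \frac{1}{582} \approx 0.0017182$
$S{\left(u \right)} = \frac{1}{582}$
$\frac{S{\left(223 \right)} + 266664}{-45695 + 101044} = \frac{\frac{1}{582} + 266664}{-45695 + 101044} = \frac{155198449}{582 \cdot 55349} = \frac{155198449}{582} \cdot \frac{1}{55349} = \frac{22171207}{4601874}$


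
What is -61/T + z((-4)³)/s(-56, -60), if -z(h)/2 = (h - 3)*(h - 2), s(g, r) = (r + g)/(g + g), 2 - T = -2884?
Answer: -714667721/83694 ≈ -8539.1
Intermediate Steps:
T = 2886 (T = 2 - 1*(-2884) = 2 + 2884 = 2886)
s(g, r) = (g + r)/(2*g) (s(g, r) = (g + r)/((2*g)) = (g + r)*(1/(2*g)) = (g + r)/(2*g))
z(h) = -2*(-3 + h)*(-2 + h) (z(h) = -2*(h - 3)*(h - 2) = -2*(-3 + h)*(-2 + h))
-61/T + z((-4)³)/s(-56, -60) = -61/2886 + (-12 - 2*((-4)³)² + 10*(-4)³)/(((½)*(-56 - 60)/(-56))) = -61*1/2886 + (-12 - 2*(-64)² + 10*(-64))/(((½)*(-1/56)*(-116))) = -61/2886 + (-12 - 2*4096 - 640)/(29/28) = -61/2886 + (-12 - 8192 - 640)*(28/29) = -61/2886 - 8844*28/29 = -61/2886 - 247632/29 = -714667721/83694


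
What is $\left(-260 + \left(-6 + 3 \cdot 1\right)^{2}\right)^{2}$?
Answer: $63001$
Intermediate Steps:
$\left(-260 + \left(-6 + 3 \cdot 1\right)^{2}\right)^{2} = \left(-260 + \left(-6 + 3\right)^{2}\right)^{2} = \left(-260 + \left(-3\right)^{2}\right)^{2} = \left(-260 + 9\right)^{2} = \left(-251\right)^{2} = 63001$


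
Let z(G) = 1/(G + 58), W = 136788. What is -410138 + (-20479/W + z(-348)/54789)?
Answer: -49521869817817301/120744363460 ≈ -4.1014e+5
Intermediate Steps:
z(G) = 1/(58 + G)
-410138 + (-20479/W + z(-348)/54789) = -410138 + (-20479/136788 + 1/((58 - 348)*54789)) = -410138 + (-20479*1/136788 + (1/54789)/(-290)) = -410138 + (-20479/136788 - 1/290*1/54789) = -410138 + (-20479/136788 - 1/15888810) = -410138 - 18077059821/120744363460 = -49521869817817301/120744363460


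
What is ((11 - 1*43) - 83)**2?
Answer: 13225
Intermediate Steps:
((11 - 1*43) - 83)**2 = ((11 - 43) - 83)**2 = (-32 - 83)**2 = (-115)**2 = 13225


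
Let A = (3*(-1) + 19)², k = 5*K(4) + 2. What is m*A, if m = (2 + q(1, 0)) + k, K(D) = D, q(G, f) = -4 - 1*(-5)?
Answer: 6400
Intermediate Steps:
q(G, f) = 1 (q(G, f) = -4 + 5 = 1)
k = 22 (k = 5*4 + 2 = 20 + 2 = 22)
m = 25 (m = (2 + 1) + 22 = 3 + 22 = 25)
A = 256 (A = (-3 + 19)² = 16² = 256)
m*A = 25*256 = 6400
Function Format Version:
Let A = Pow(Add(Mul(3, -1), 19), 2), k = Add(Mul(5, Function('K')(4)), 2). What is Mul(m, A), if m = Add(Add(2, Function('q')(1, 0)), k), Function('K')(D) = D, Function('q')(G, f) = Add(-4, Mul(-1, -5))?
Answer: 6400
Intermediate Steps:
Function('q')(G, f) = 1 (Function('q')(G, f) = Add(-4, 5) = 1)
k = 22 (k = Add(Mul(5, 4), 2) = Add(20, 2) = 22)
m = 25 (m = Add(Add(2, 1), 22) = Add(3, 22) = 25)
A = 256 (A = Pow(Add(-3, 19), 2) = Pow(16, 2) = 256)
Mul(m, A) = Mul(25, 256) = 6400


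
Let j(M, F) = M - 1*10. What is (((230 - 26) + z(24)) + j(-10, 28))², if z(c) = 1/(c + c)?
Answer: 78021889/2304 ≈ 33864.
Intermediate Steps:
j(M, F) = -10 + M (j(M, F) = M - 10 = -10 + M)
z(c) = 1/(2*c)
(((230 - 26) + z(24)) + j(-10, 28))² = (((230 - 26) + (½)/24) + (-10 - 10))² = ((204 + (½)*(1/24)) - 20)² = ((204 + 1/48) - 20)² = (9793/48 - 20)² = (8833/48)² = 78021889/2304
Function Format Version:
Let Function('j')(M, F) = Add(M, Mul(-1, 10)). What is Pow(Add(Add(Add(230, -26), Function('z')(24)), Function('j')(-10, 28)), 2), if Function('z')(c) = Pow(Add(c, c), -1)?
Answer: Rational(78021889, 2304) ≈ 33864.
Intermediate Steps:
Function('j')(M, F) = Add(-10, M) (Function('j')(M, F) = Add(M, -10) = Add(-10, M))
Function('z')(c) = Mul(Rational(1, 2), Pow(c, -1)) (Function('z')(c) = Pow(Mul(2, c), -1) = Mul(Rational(1, 2), Pow(c, -1)))
Pow(Add(Add(Add(230, -26), Function('z')(24)), Function('j')(-10, 28)), 2) = Pow(Add(Add(Add(230, -26), Mul(Rational(1, 2), Pow(24, -1))), Add(-10, -10)), 2) = Pow(Add(Add(204, Mul(Rational(1, 2), Rational(1, 24))), -20), 2) = Pow(Add(Add(204, Rational(1, 48)), -20), 2) = Pow(Add(Rational(9793, 48), -20), 2) = Pow(Rational(8833, 48), 2) = Rational(78021889, 2304)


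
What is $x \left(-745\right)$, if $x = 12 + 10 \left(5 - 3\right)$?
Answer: $-23840$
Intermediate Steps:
$x = 32$ ($x = 12 + 10 \cdot 2 = 12 + 20 = 32$)
$x \left(-745\right) = 32 \left(-745\right) = -23840$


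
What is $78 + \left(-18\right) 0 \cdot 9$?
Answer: $78$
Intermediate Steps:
$78 + \left(-18\right) 0 \cdot 9 = 78 + 0 \cdot 9 = 78 + 0 = 78$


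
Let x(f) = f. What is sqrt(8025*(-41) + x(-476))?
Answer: I*sqrt(329501) ≈ 574.02*I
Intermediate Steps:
sqrt(8025*(-41) + x(-476)) = sqrt(8025*(-41) - 476) = sqrt(-329025 - 476) = sqrt(-329501) = I*sqrt(329501)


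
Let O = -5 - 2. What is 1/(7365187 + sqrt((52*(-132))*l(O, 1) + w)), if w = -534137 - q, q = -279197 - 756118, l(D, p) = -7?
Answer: 7365187/54245978995743 - sqrt(549226)/54245978995743 ≈ 1.3576e-7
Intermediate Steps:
O = -7
q = -1035315
w = 501178 (w = -534137 - 1*(-1035315) = -534137 + 1035315 = 501178)
1/(7365187 + sqrt((52*(-132))*l(O, 1) + w)) = 1/(7365187 + sqrt((52*(-132))*(-7) + 501178)) = 1/(7365187 + sqrt(-6864*(-7) + 501178)) = 1/(7365187 + sqrt(48048 + 501178)) = 1/(7365187 + sqrt(549226))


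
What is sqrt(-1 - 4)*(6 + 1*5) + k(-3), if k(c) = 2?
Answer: 2 + 11*I*sqrt(5) ≈ 2.0 + 24.597*I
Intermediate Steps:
sqrt(-1 - 4)*(6 + 1*5) + k(-3) = sqrt(-1 - 4)*(6 + 1*5) + 2 = sqrt(-5)*(6 + 5) + 2 = (I*sqrt(5))*11 + 2 = 11*I*sqrt(5) + 2 = 2 + 11*I*sqrt(5)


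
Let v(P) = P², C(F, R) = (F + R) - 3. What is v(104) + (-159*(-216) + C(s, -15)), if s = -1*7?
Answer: 45135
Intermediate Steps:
s = -7
C(F, R) = -3 + F + R
v(104) + (-159*(-216) + C(s, -15)) = 104² + (-159*(-216) + (-3 - 7 - 15)) = 10816 + (34344 - 25) = 10816 + 34319 = 45135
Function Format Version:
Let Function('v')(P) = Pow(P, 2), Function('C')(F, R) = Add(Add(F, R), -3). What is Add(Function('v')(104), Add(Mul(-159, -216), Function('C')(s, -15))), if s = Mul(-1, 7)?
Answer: 45135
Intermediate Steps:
s = -7
Function('C')(F, R) = Add(-3, F, R)
Add(Function('v')(104), Add(Mul(-159, -216), Function('C')(s, -15))) = Add(Pow(104, 2), Add(Mul(-159, -216), Add(-3, -7, -15))) = Add(10816, Add(34344, -25)) = Add(10816, 34319) = 45135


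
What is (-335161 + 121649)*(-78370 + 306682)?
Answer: -48747351744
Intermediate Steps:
(-335161 + 121649)*(-78370 + 306682) = -213512*228312 = -48747351744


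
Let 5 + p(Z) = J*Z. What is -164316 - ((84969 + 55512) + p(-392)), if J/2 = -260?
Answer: -508632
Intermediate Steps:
J = -520 (J = 2*(-260) = -520)
p(Z) = -5 - 520*Z
-164316 - ((84969 + 55512) + p(-392)) = -164316 - ((84969 + 55512) + (-5 - 520*(-392))) = -164316 - (140481 + (-5 + 203840)) = -164316 - (140481 + 203835) = -164316 - 1*344316 = -164316 - 344316 = -508632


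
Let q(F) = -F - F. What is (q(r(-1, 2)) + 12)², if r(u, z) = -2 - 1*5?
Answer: 676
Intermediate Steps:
r(u, z) = -7 (r(u, z) = -2 - 5 = -7)
q(F) = -2*F
(q(r(-1, 2)) + 12)² = (-2*(-7) + 12)² = (14 + 12)² = 26² = 676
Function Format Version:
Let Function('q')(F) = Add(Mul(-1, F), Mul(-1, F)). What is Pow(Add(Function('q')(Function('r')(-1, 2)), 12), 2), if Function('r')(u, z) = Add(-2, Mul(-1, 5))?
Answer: 676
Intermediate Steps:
Function('r')(u, z) = -7 (Function('r')(u, z) = Add(-2, -5) = -7)
Function('q')(F) = Mul(-2, F)
Pow(Add(Function('q')(Function('r')(-1, 2)), 12), 2) = Pow(Add(Mul(-2, -7), 12), 2) = Pow(Add(14, 12), 2) = Pow(26, 2) = 676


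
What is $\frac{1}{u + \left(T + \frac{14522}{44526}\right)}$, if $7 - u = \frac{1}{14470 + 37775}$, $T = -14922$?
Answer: $- \frac{387710145}{5782570369781} \approx -6.7048 \cdot 10^{-5}$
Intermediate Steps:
$u = \frac{365714}{52245}$ ($u = 7 - \frac{1}{14470 + 37775} = 7 - \frac{1}{52245} = \frac{365714}{52245} \approx 7.0$)
$\frac{1}{u + \left(T + \frac{14522}{44526}\right)} = \frac{1}{\frac{365714}{52245} - \left(14922 - \frac{14522}{44526}\right)} = \frac{1}{\frac{365714}{52245} + \left(-14922 + 14522 \cdot \frac{1}{44526}\right)} = \frac{1}{\frac{365714}{52245} + \left(-14922 + \frac{7261}{22263}\right)} = \frac{1}{\frac{365714}{52245} - \frac{332201225}{22263}} = \frac{1}{- \frac{5782570369781}{387710145}} = - \frac{387710145}{5782570369781}$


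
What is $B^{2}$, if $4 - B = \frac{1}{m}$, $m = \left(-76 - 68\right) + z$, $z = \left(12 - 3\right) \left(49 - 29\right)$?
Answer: $\frac{20449}{1296} \approx 15.779$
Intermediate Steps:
$z = 180$ ($z = 9 \cdot 20 = 180$)
$m = 36$ ($m = \left(-76 - 68\right) + 180 = -144 + 180 = 36$)
$B = \frac{143}{36}$ ($B = 4 - \frac{1}{36} = \frac{143}{36} \approx 3.9722$)
$B^{2} = \left(\frac{143}{36}\right)^{2} = \frac{20449}{1296}$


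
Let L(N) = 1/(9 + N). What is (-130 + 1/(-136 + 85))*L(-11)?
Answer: 6631/102 ≈ 65.010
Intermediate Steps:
(-130 + 1/(-136 + 85))*L(-11) = (-130 + 1/(-136 + 85))/(9 - 11) = (-130 + 1/(-51))/(-2) = (-130 - 1/51)*(-½) = -6631/51*(-½) = 6631/102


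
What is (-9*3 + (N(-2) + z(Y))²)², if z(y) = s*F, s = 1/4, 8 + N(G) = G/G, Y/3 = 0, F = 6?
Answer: 169/16 ≈ 10.563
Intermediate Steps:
Y = 0 (Y = 3*0 = 0)
N(G) = -7 (N(G) = -8 + G/G = -8 + 1 = -7)
s = ¼ ≈ 0.25000
z(y) = 3/2 (z(y) = (¼)*6 = 3/2)
(-9*3 + (N(-2) + z(Y))²)² = (-9*3 + (-7 + 3/2)²)² = (-27 + (-11/2)²)² = (-27 + 121/4)² = (13/4)² = 169/16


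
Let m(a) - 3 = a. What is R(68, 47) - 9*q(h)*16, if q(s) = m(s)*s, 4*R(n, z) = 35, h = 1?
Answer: -2269/4 ≈ -567.25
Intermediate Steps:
m(a) = 3 + a
R(n, z) = 35/4 (R(n, z) = (¼)*35 = 35/4)
q(s) = s*(3 + s) (q(s) = (3 + s)*s = s*(3 + s))
R(68, 47) - 9*q(h)*16 = 35/4 - 9*(1*(3 + 1))*16 = 35/4 - 9*(1*4)*16 = 35/4 - 9*4*16 = 35/4 - 36*16 = 35/4 - 1*576 = 35/4 - 576 = -2269/4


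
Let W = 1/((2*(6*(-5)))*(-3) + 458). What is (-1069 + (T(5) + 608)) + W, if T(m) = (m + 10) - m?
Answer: -287737/638 ≈ -451.00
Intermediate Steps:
T(m) = 10 (T(m) = (10 + m) - m = 10)
W = 1/638 (W = 1/((2*(-30))*(-3) + 458) = 1/(-60*(-3) + 458) = 1/(180 + 458) = 1/638 ≈ 0.0015674)
(-1069 + (T(5) + 608)) + W = (-1069 + (10 + 608)) + 1/638 = (-1069 + 618) + 1/638 = -451 + 1/638 = -287737/638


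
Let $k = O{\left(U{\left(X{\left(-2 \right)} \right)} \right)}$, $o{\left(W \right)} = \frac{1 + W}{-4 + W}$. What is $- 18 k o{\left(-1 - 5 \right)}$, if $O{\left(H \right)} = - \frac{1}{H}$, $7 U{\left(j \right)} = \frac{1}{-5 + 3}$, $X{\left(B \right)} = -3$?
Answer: $-126$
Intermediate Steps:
$o{\left(W \right)} = \frac{1 + W}{-4 + W}$
$U{\left(j \right)} = - \frac{1}{14}$ ($U{\left(j \right)} = \frac{1}{7 \left(-5 + 3\right)} = \frac{1}{7 \left(-2\right)} = \frac{1}{7} \left(- \frac{1}{2}\right) = - \frac{1}{14}$)
$k = 14$ ($k = - \frac{1}{- \frac{1}{14}} = \left(-1\right) \left(-14\right) = 14$)
$- 18 k o{\left(-1 - 5 \right)} = \left(-18\right) 14 \frac{1 - 6}{-4 - 6} = - 252 \frac{1 - 6}{-4 - 6} = - 252 \frac{1}{-10} \left(-5\right) = - 252 \left(\left(- \frac{1}{10}\right) \left(-5\right)\right) = \left(-252\right) \frac{1}{2} = -126$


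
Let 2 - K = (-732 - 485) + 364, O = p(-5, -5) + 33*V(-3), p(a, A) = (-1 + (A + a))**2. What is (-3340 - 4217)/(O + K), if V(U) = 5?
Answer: -7557/1141 ≈ -6.6231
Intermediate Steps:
p(a, A) = (-1 + A + a)**2
O = 286 (O = (-1 - 5 - 5)**2 + 33*5 = (-11)**2 + 165 = 121 + 165 = 286)
K = 855 (K = 2 - ((-732 - 485) + 364) = 2 - (-1217 + 364) = 2 - 1*(-853) = 2 + 853 = 855)
(-3340 - 4217)/(O + K) = (-3340 - 4217)/(286 + 855) = -7557/1141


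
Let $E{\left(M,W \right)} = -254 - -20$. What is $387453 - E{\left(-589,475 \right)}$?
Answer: $387687$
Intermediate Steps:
$E{\left(M,W \right)} = -234$ ($E{\left(M,W \right)} = -254 + 20 = -234$)
$387453 - E{\left(-589,475 \right)} = 387453 - -234 = 387453 + 234 = 387687$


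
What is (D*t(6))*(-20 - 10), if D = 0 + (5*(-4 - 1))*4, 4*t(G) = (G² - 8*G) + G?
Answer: -4500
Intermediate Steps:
t(G) = -7*G/4 + G²/4 (t(G) = ((G² - 8*G) + G)/4 = (G² - 7*G)/4 = -7*G/4 + G²/4)
D = -100 (D = 0 + (5*(-5))*4 = 0 - 25*4 = 0 - 100 = -100)
(D*t(6))*(-20 - 10) = (-25*6*(-7 + 6))*(-20 - 10) = -25*6*(-1)*(-30) = -100*(-3/2)*(-30) = 150*(-30) = -4500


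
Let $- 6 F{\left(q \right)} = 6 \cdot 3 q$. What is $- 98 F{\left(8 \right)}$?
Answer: $2352$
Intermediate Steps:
$F{\left(q \right)} = - 3 q$ ($F{\left(q \right)} = - \frac{6 \cdot 3 q}{6} = - \frac{18 q}{6} = - 3 q$)
$- 98 F{\left(8 \right)} = - 98 \left(\left(-3\right) 8\right) = \left(-98\right) \left(-24\right) = 2352$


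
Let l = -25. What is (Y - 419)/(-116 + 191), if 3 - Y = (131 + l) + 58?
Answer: -116/15 ≈ -7.7333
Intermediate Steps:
Y = -161 (Y = 3 - ((131 - 25) + 58) = 3 - (106 + 58) = 3 - 1*164 = 3 - 164 = -161)
(Y - 419)/(-116 + 191) = (-161 - 419)/(-116 + 191) = -580/75 = -580*1/75 = -116/15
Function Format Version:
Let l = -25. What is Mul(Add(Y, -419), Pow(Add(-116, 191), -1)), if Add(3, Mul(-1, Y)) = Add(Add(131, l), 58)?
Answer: Rational(-116, 15) ≈ -7.7333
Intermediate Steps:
Y = -161 (Y = Add(3, Mul(-1, Add(Add(131, -25), 58))) = Add(3, Mul(-1, Add(106, 58))) = Add(3, Mul(-1, 164)) = Add(3, -164) = -161)
Mul(Add(Y, -419), Pow(Add(-116, 191), -1)) = Mul(Add(-161, -419), Pow(Add(-116, 191), -1)) = Mul(-580, Pow(75, -1)) = Mul(-580, Rational(1, 75)) = Rational(-116, 15)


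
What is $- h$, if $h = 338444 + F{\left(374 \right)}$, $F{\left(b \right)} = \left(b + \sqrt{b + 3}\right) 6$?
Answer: $-340688 - 6 \sqrt{377} \approx -3.408 \cdot 10^{5}$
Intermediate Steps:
$F{\left(b \right)} = 6 b + 6 \sqrt{3 + b}$ ($F{\left(b \right)} = \left(b + \sqrt{3 + b}\right) 6 = 6 b + 6 \sqrt{3 + b}$)
$h = 340688 + 6 \sqrt{377}$ ($h = 338444 + \left(6 \cdot 374 + 6 \sqrt{3 + 374}\right) = 338444 + \left(2244 + 6 \sqrt{377}\right) = 340688 + 6 \sqrt{377} \approx 3.408 \cdot 10^{5}$)
$- h = - (340688 + 6 \sqrt{377}) = -340688 - 6 \sqrt{377}$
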